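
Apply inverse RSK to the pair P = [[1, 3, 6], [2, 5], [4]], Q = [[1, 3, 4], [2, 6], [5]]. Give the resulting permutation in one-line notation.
Reverse RSK: for i = n, n-1, ..., 1, locate i in Q, remove the corresponding corner cell from P, and reverse-bump its entry up through P; the value ejected from row 1 is w(i).

So w = 4 2 5 6 1 3.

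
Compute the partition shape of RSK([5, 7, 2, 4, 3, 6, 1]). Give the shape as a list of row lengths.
Row-insert each entry into an empty tableau.

After inserting 5: P = [[5]].
After inserting 7: P = [[5, 7]].
After inserting 2: P = [[2, 7], [5]].
After inserting 4: P = [[2, 4], [5, 7]].
After inserting 3: P = [[2, 3], [4, 7], [5]].
After inserting 6: P = [[2, 3, 6], [4, 7], [5]].
After inserting 1: P = [[1, 3, 6], [2, 7], [4], [5]].

The final insertion tableau P = [[1, 3, 6], [2, 7], [4], [5]] has shape [3, 2, 1, 1].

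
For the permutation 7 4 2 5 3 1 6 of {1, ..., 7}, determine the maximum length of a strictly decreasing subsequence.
4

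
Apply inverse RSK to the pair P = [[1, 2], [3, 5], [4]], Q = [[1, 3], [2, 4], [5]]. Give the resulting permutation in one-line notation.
4 1 5 3 2

Reverse RSK: for i = n, n-1, ..., 1, locate i in Q, remove the corresponding corner cell from P, and reverse-bump its entry up through P; the value ejected from row 1 is w(i).

So w = 4 1 5 3 2.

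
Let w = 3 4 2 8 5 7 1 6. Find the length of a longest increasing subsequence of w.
4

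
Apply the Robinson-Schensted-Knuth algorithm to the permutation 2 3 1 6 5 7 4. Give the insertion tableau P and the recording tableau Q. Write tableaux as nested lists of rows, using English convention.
P = [[1, 3, 4, 7], [2, 5], [6]], Q = [[1, 2, 4, 6], [3, 5], [7]]

Insert each entry of the permutation into P by Schensted row insertion, recording in Q the position of each new cell.

Insert 2: appended to row 1. P = [[2]].
Insert 3: appended to row 1. P = [[2, 3]].
Insert 1: 1 bumps 2 from row 1; 2 starts row 2. P = [[1, 3], [2]].
Insert 6: appended to row 1. P = [[1, 3, 6], [2]].
Insert 5: 5 bumps 6 from row 1; 6 appends to row 2. P = [[1, 3, 5], [2, 6]].
Insert 7: appended to row 1. P = [[1, 3, 5, 7], [2, 6]].
Insert 4: 4 bumps 5 from row 1; 5 bumps 6 from row 2; 6 starts row 3. P = [[1, 3, 4, 7], [2, 5], [6]].

So P = [[1, 3, 4, 7], [2, 5], [6]], Q = [[1, 2, 4, 6], [3, 5], [7]].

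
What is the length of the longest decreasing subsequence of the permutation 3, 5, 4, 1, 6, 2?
3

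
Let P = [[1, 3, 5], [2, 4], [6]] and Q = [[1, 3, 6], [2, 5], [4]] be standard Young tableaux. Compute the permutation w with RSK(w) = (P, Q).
6 2 4 1 3 5

Reverse RSK: for i = n, n-1, ..., 1, locate i in Q, remove the corresponding corner cell from P, and reverse-bump its entry up through P; the value ejected from row 1 is w(i).

So w = 6 2 4 1 3 5.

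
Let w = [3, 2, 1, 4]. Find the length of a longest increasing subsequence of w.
2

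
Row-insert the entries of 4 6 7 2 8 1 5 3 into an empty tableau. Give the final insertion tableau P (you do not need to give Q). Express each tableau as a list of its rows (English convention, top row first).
P = [[1, 3, 7, 8], [2, 5], [4, 6]]

Insert 4: appended to row 1. P = [[4]].
Insert 6: appended to row 1. P = [[4, 6]].
Insert 7: appended to row 1. P = [[4, 6, 7]].
Insert 2: 2 bumps 4 from row 1; 4 starts row 2. P = [[2, 6, 7], [4]].
Insert 8: appended to row 1. P = [[2, 6, 7, 8], [4]].
Insert 1: 1 bumps 2 from row 1; 2 bumps 4 from row 2; 4 starts row 3. P = [[1, 6, 7, 8], [2], [4]].
Insert 5: 5 bumps 6 from row 1; 6 appends to row 2. P = [[1, 5, 7, 8], [2, 6], [4]].
Insert 3: 3 bumps 5 from row 1; 5 bumps 6 from row 2; 6 appends to row 3. P = [[1, 3, 7, 8], [2, 5], [4, 6]].

So P = [[1, 3, 7, 8], [2, 5], [4, 6]].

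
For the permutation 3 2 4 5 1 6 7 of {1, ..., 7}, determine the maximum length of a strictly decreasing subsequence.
3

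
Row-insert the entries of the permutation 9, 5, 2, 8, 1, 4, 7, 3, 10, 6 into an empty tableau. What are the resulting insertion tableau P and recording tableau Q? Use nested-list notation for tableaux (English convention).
P = [[1, 3, 6, 10], [2, 4, 7], [5, 8], [9]], Q = [[1, 4, 7, 9], [2, 6, 10], [3, 8], [5]]

Insert each entry of the permutation into P by Schensted row insertion, recording in Q the position of each new cell.

Insert 9: appended to row 1. P = [[9]].
Insert 5: 5 bumps 9 from row 1; 9 starts row 2. P = [[5], [9]].
Insert 2: 2 bumps 5 from row 1; 5 bumps 9 from row 2; 9 starts row 3. P = [[2], [5], [9]].
Insert 8: appended to row 1. P = [[2, 8], [5], [9]].
Insert 1: 1 bumps 2 from row 1; 2 bumps 5 from row 2; 5 bumps 9 from row 3; 9 starts row 4. P = [[1, 8], [2], [5], [9]].
Insert 4: 4 bumps 8 from row 1; 8 appends to row 2. P = [[1, 4], [2, 8], [5], [9]].
Insert 7: appended to row 1. P = [[1, 4, 7], [2, 8], [5], [9]].
Insert 3: 3 bumps 4 from row 1; 4 bumps 8 from row 2; 8 appends to row 3. P = [[1, 3, 7], [2, 4], [5, 8], [9]].
Insert 10: appended to row 1. P = [[1, 3, 7, 10], [2, 4], [5, 8], [9]].
Insert 6: 6 bumps 7 from row 1; 7 appends to row 2. P = [[1, 3, 6, 10], [2, 4, 7], [5, 8], [9]].

So P = [[1, 3, 6, 10], [2, 4, 7], [5, 8], [9]], Q = [[1, 4, 7, 9], [2, 6, 10], [3, 8], [5]].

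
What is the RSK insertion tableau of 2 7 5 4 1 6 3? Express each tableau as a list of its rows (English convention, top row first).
Insert 2: appended to row 1. P = [[2]].
Insert 7: appended to row 1. P = [[2, 7]].
Insert 5: 5 bumps 7 from row 1; 7 starts row 2. P = [[2, 5], [7]].
Insert 4: 4 bumps 5 from row 1; 5 bumps 7 from row 2; 7 starts row 3. P = [[2, 4], [5], [7]].
Insert 1: 1 bumps 2 from row 1; 2 bumps 5 from row 2; 5 bumps 7 from row 3; 7 starts row 4. P = [[1, 4], [2], [5], [7]].
Insert 6: appended to row 1. P = [[1, 4, 6], [2], [5], [7]].
Insert 3: 3 bumps 4 from row 1; 4 appends to row 2. P = [[1, 3, 6], [2, 4], [5], [7]].

So P = [[1, 3, 6], [2, 4], [5], [7]].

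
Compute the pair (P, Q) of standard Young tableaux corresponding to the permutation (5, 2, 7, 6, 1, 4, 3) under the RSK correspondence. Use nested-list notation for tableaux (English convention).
P = [[1, 3], [2, 4], [5, 6], [7]], Q = [[1, 3], [2, 4], [5, 6], [7]]

Insert each entry of the permutation into P by Schensted row insertion, recording in Q the position of each new cell.

Insert 5: appended to row 1. P = [[5]].
Insert 2: 2 bumps 5 from row 1; 5 starts row 2. P = [[2], [5]].
Insert 7: appended to row 1. P = [[2, 7], [5]].
Insert 6: 6 bumps 7 from row 1; 7 appends to row 2. P = [[2, 6], [5, 7]].
Insert 1: 1 bumps 2 from row 1; 2 bumps 5 from row 2; 5 starts row 3. P = [[1, 6], [2, 7], [5]].
Insert 4: 4 bumps 6 from row 1; 6 bumps 7 from row 2; 7 appends to row 3. P = [[1, 4], [2, 6], [5, 7]].
Insert 3: 3 bumps 4 from row 1; 4 bumps 6 from row 2; 6 bumps 7 from row 3; 7 starts row 4. P = [[1, 3], [2, 4], [5, 6], [7]].

So P = [[1, 3], [2, 4], [5, 6], [7]], Q = [[1, 3], [2, 4], [5, 6], [7]].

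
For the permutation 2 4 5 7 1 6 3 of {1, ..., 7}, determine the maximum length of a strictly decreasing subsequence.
3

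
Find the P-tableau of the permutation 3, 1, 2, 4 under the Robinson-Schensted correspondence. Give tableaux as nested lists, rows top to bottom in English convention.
P = [[1, 2, 4], [3]]

Insert 3: appended to row 1. P = [[3]].
Insert 1: 1 bumps 3 from row 1; 3 starts row 2. P = [[1], [3]].
Insert 2: appended to row 1. P = [[1, 2], [3]].
Insert 4: appended to row 1. P = [[1, 2, 4], [3]].

So P = [[1, 2, 4], [3]].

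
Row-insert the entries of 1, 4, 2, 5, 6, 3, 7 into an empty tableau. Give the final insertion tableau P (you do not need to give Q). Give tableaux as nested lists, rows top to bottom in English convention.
P = [[1, 2, 3, 6, 7], [4, 5]]

Insert 1: appended to row 1. P = [[1]].
Insert 4: appended to row 1. P = [[1, 4]].
Insert 2: 2 bumps 4 from row 1; 4 starts row 2. P = [[1, 2], [4]].
Insert 5: appended to row 1. P = [[1, 2, 5], [4]].
Insert 6: appended to row 1. P = [[1, 2, 5, 6], [4]].
Insert 3: 3 bumps 5 from row 1; 5 appends to row 2. P = [[1, 2, 3, 6], [4, 5]].
Insert 7: appended to row 1. P = [[1, 2, 3, 6, 7], [4, 5]].

So P = [[1, 2, 3, 6, 7], [4, 5]].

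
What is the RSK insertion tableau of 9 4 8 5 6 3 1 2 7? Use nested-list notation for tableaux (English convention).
Insert 9: appended to row 1. P = [[9]].
Insert 4: 4 bumps 9 from row 1; 9 starts row 2. P = [[4], [9]].
Insert 8: appended to row 1. P = [[4, 8], [9]].
Insert 5: 5 bumps 8 from row 1; 8 bumps 9 from row 2; 9 starts row 3. P = [[4, 5], [8], [9]].
Insert 6: appended to row 1. P = [[4, 5, 6], [8], [9]].
Insert 3: 3 bumps 4 from row 1; 4 bumps 8 from row 2; 8 bumps 9 from row 3; 9 starts row 4. P = [[3, 5, 6], [4], [8], [9]].
Insert 1: 1 bumps 3 from row 1; 3 bumps 4 from row 2; 4 bumps 8 from row 3; 8 bumps 9 from row 4; 9 starts row 5. P = [[1, 5, 6], [3], [4], [8], [9]].
Insert 2: 2 bumps 5 from row 1; 5 appends to row 2. P = [[1, 2, 6], [3, 5], [4], [8], [9]].
Insert 7: appended to row 1. P = [[1, 2, 6, 7], [3, 5], [4], [8], [9]].

So P = [[1, 2, 6, 7], [3, 5], [4], [8], [9]].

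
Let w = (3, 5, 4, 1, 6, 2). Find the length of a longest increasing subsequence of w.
3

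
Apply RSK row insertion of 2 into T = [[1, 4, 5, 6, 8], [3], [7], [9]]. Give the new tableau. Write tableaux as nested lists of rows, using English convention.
[[1, 2, 5, 6, 8], [3, 4], [7], [9]]

In row 1, 2 replaces 4 (the leftmost entry greater than 2); 4 is bumped to row 2. 4 is appended to row 2. The new tableau is [[1, 2, 5, 6, 8], [3, 4], [7], [9]].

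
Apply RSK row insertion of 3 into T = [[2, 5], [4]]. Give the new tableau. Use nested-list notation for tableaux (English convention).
[[2, 3], [4, 5]]

In row 1, 3 replaces 5 (the leftmost entry greater than 3); 5 is bumped to row 2. 5 is appended to row 2. The new tableau is [[2, 3], [4, 5]].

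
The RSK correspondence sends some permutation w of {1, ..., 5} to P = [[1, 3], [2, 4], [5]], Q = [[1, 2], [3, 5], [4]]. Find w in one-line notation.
2 5 4 1 3

Reverse the RSK construction: for i from n down to 1, find the cell of Q containing i, remove the entry at that cell from P, and reverse-bump it up through P; the value ejected from row 1 is w(i).

Step i=5: Q has 5 at row 2, column 2; remove 4 from row 2 of P and reverse-bump: 4 enters row 1 and ejects 3. So w(5) = 3. P is now [[1, 4], [2], [5]].
Step i=4: Q has 4 at row 3, column 1; remove 5 from row 3 of P and reverse-bump: 5 enters row 2 and ejects 2; 2 enters row 1 and ejects 1. So w(4) = 1. P is now [[2, 4], [5]].
Step i=3: Q has 3 at row 2, column 1; remove 5 from row 2 of P and reverse-bump: 5 enters row 1 and ejects 4. So w(3) = 4. P is now [[2, 5]].
Step i=2: Q has 2 at row 1, column 2; remove that cell from P, ejecting 5. So w(2) = 5. P is now [[2]].
Step i=1: Q has 1 at row 1, column 1; remove that cell from P, ejecting 2. So w(1) = 2. P is now [].

So w = 2 5 4 1 3.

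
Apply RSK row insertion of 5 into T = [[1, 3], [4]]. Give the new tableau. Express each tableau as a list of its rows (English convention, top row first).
5 is larger than every entry of row 1, so it is appended to row 1. The new tableau is [[1, 3, 5], [4]].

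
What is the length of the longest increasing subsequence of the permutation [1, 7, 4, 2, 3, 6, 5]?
4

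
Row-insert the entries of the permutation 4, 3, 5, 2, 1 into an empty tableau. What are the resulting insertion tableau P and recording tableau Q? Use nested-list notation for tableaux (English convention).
Insert each entry of the permutation into P by Schensted row insertion, recording in Q the position of each new cell.

After inserting 4: P = [[4]].
After inserting 3: P = [[3], [4]].
After inserting 5: P = [[3, 5], [4]].
After inserting 2: P = [[2, 5], [3], [4]].
After inserting 1: P = [[1, 5], [2], [3], [4]].

So P = [[1, 5], [2], [3], [4]], Q = [[1, 3], [2], [4], [5]].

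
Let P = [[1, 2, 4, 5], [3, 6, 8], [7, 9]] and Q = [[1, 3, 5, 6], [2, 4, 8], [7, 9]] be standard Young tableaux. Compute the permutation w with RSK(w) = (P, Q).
Reverse RSK: for i = n, n-1, ..., 1, locate i in Q, remove the corresponding corner cell from P, and reverse-bump its entry up through P; the value ejected from row 1 is w(i).

So w = 3 1 7 2 6 9 4 8 5.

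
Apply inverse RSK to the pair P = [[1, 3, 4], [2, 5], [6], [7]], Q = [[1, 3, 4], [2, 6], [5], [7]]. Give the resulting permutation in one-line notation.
Reverse the RSK construction: for i from n down to 1, find the cell of Q containing i, remove the entry at that cell from P, and reverse-bump it up through P; the value ejected from row 1 is w(i).

Step i=7: Q has 7 at row 4, column 1; remove 7 from row 4 of P and reverse-bump: 7 enters row 3 and ejects 6; 6 enters row 2 and ejects 5; 5 enters row 1 and ejects 4. So w(7) = 4. P is now [[1, 3, 5], [2, 6], [7]].
Step i=6: Q has 6 at row 2, column 2; remove 6 from row 2 of P and reverse-bump: 6 enters row 1 and ejects 5. So w(6) = 5. P is now [[1, 3, 6], [2], [7]].
Step i=5: Q has 5 at row 3, column 1; remove 7 from row 3 of P and reverse-bump: 7 enters row 2 and ejects 2; 2 enters row 1 and ejects 1. So w(5) = 1. P is now [[2, 3, 6], [7]].
Step i=4: Q has 4 at row 1, column 3; remove that cell from P, ejecting 6. So w(4) = 6. P is now [[2, 3], [7]].
Step i=3: Q has 3 at row 1, column 2; remove that cell from P, ejecting 3. So w(3) = 3. P is now [[2], [7]].
Step i=2: Q has 2 at row 2, column 1; remove 7 from row 2 of P and reverse-bump: 7 enters row 1 and ejects 2. So w(2) = 2. P is now [[7]].
Step i=1: Q has 1 at row 1, column 1; remove that cell from P, ejecting 7. So w(1) = 7. P is now [].

So w = 7 2 3 6 1 5 4.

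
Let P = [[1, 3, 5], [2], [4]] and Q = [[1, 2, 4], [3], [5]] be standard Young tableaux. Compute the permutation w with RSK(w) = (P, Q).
Reverse the RSK construction: for i from n down to 1, find the cell of Q containing i, remove the entry at that cell from P, and reverse-bump it up through P; the value ejected from row 1 is w(i).

Step i=5: Q has 5 at row 3, column 1; remove 4 from row 3 of P and reverse-bump: 4 enters row 2 and ejects 2; 2 enters row 1 and ejects 1. So w(5) = 1. P is now [[2, 3, 5], [4]].
Step i=4: Q has 4 at row 1, column 3; remove that cell from P, ejecting 5. So w(4) = 5. P is now [[2, 3], [4]].
Step i=3: Q has 3 at row 2, column 1; remove 4 from row 2 of P and reverse-bump: 4 enters row 1 and ejects 3. So w(3) = 3. P is now [[2, 4]].
Step i=2: Q has 2 at row 1, column 2; remove that cell from P, ejecting 4. So w(2) = 4. P is now [[2]].
Step i=1: Q has 1 at row 1, column 1; remove that cell from P, ejecting 2. So w(1) = 2. P is now [].

So w = 2 4 3 5 1.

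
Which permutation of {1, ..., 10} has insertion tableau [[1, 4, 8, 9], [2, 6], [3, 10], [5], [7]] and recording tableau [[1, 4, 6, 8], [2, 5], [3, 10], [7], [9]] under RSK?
Reverse RSK: for i = n, n-1, ..., 1, locate i in Q, remove the corresponding corner cell from P, and reverse-bump its entry up through P; the value ejected from row 1 is w(i).

So w = 7 5 3 10 6 8 2 9 1 4.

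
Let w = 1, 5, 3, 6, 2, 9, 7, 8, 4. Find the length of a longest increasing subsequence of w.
5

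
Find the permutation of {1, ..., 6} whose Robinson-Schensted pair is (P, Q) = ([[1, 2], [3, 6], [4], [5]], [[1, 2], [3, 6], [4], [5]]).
5 6 4 3 1 2

Reverse the RSK construction: for i from n down to 1, find the cell of Q containing i, remove the entry at that cell from P, and reverse-bump it up through P; the value ejected from row 1 is w(i).

Step i=6: Q has 6 at row 2, column 2; remove 6 from row 2 of P and reverse-bump: 6 enters row 1 and ejects 2. So w(6) = 2. P is now [[1, 6], [3], [4], [5]].
Step i=5: Q has 5 at row 4, column 1; remove 5 from row 4 of P and reverse-bump: 5 enters row 3 and ejects 4; 4 enters row 2 and ejects 3; 3 enters row 1 and ejects 1. So w(5) = 1. P is now [[3, 6], [4], [5]].
Step i=4: Q has 4 at row 3, column 1; remove 5 from row 3 of P and reverse-bump: 5 enters row 2 and ejects 4; 4 enters row 1 and ejects 3. So w(4) = 3. P is now [[4, 6], [5]].
Step i=3: Q has 3 at row 2, column 1; remove 5 from row 2 of P and reverse-bump: 5 enters row 1 and ejects 4. So w(3) = 4. P is now [[5, 6]].
Step i=2: Q has 2 at row 1, column 2; remove that cell from P, ejecting 6. So w(2) = 6. P is now [[5]].
Step i=1: Q has 1 at row 1, column 1; remove that cell from P, ejecting 5. So w(1) = 5. P is now [].

So w = 5 6 4 3 1 2.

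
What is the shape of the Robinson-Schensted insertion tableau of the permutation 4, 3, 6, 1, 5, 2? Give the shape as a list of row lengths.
Row-insert each entry into an empty tableau.

After inserting 4: P = [[4]].
After inserting 3: P = [[3], [4]].
After inserting 6: P = [[3, 6], [4]].
After inserting 1: P = [[1, 6], [3], [4]].
After inserting 5: P = [[1, 5], [3, 6], [4]].
After inserting 2: P = [[1, 2], [3, 5], [4, 6]].

The final insertion tableau P = [[1, 2], [3, 5], [4, 6]] has shape [2, 2, 2].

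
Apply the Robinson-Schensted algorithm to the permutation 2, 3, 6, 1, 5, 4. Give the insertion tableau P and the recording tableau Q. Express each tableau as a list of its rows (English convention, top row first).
P = [[1, 3, 4], [2, 5], [6]], Q = [[1, 2, 3], [4, 5], [6]]

Insert each entry of the permutation into P by Schensted row insertion, recording in Q the position of each new cell.

Insert 2: appended to row 1. P = [[2]].
Insert 3: appended to row 1. P = [[2, 3]].
Insert 6: appended to row 1. P = [[2, 3, 6]].
Insert 1: 1 bumps 2 from row 1; 2 starts row 2. P = [[1, 3, 6], [2]].
Insert 5: 5 bumps 6 from row 1; 6 appends to row 2. P = [[1, 3, 5], [2, 6]].
Insert 4: 4 bumps 5 from row 1; 5 bumps 6 from row 2; 6 starts row 3. P = [[1, 3, 4], [2, 5], [6]].

So P = [[1, 3, 4], [2, 5], [6]], Q = [[1, 2, 3], [4, 5], [6]].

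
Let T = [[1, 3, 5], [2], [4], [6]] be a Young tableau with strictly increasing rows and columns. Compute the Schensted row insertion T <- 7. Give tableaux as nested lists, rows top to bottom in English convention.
[[1, 3, 5, 7], [2], [4], [6]]

7 is larger than every entry of row 1, so it is appended to row 1. The new tableau is [[1, 3, 5, 7], [2], [4], [6]].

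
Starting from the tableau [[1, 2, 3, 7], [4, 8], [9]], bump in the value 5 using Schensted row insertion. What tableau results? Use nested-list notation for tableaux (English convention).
In row 1, 5 replaces 7 (the leftmost entry greater than 5); 7 is bumped to row 2. In row 2, 7 replaces 8 (the leftmost entry greater than 7); 8 is bumped to row 3. In row 3, 8 replaces 9 (the leftmost entry greater than 8); 9 is bumped to row 4. 9 starts a new row 4. The new tableau is [[1, 2, 3, 5], [4, 7], [8], [9]].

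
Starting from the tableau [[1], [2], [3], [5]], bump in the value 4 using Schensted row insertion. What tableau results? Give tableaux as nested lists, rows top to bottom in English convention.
4 is larger than every entry of row 1, so it is appended to row 1. The new tableau is [[1, 4], [2], [3], [5]].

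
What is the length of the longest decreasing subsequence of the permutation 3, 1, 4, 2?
2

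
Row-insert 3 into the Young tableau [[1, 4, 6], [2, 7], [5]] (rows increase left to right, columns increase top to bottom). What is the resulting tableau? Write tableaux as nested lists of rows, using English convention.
[[1, 3, 6], [2, 4], [5, 7]]

In row 1, 3 replaces 4 (the leftmost entry greater than 3); 4 is bumped to row 2. In row 2, 4 replaces 7 (the leftmost entry greater than 4); 7 is bumped to row 3. 7 is appended to row 3. The new tableau is [[1, 3, 6], [2, 4], [5, 7]].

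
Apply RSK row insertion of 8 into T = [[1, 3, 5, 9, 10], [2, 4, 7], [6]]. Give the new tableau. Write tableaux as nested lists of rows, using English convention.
In row 1, 8 replaces 9 (the leftmost entry greater than 8); 9 is bumped to row 2. 9 is appended to row 2. The new tableau is [[1, 3, 5, 8, 10], [2, 4, 7, 9], [6]].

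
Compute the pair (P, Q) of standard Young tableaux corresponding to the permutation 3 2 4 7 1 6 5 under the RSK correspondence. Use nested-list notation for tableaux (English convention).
P = [[1, 4, 5], [2, 6], [3, 7]], Q = [[1, 3, 4], [2, 6], [5, 7]]

Insert each entry of the permutation into P by Schensted row insertion, recording in Q the position of each new cell.

Insert 3: appended to row 1. P = [[3]].
Insert 2: 2 bumps 3 from row 1; 3 starts row 2. P = [[2], [3]].
Insert 4: appended to row 1. P = [[2, 4], [3]].
Insert 7: appended to row 1. P = [[2, 4, 7], [3]].
Insert 1: 1 bumps 2 from row 1; 2 bumps 3 from row 2; 3 starts row 3. P = [[1, 4, 7], [2], [3]].
Insert 6: 6 bumps 7 from row 1; 7 appends to row 2. P = [[1, 4, 6], [2, 7], [3]].
Insert 5: 5 bumps 6 from row 1; 6 bumps 7 from row 2; 7 appends to row 3. P = [[1, 4, 5], [2, 6], [3, 7]].

So P = [[1, 4, 5], [2, 6], [3, 7]], Q = [[1, 3, 4], [2, 6], [5, 7]].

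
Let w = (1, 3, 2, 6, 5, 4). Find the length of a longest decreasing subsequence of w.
3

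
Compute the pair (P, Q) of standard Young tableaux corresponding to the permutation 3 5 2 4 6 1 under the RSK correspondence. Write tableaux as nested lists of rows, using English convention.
Insert each entry of the permutation into P by Schensted row insertion, recording in Q the position of each new cell.

Insert 3: appended to row 1. P = [[3]].
Insert 5: appended to row 1. P = [[3, 5]].
Insert 2: 2 bumps 3 from row 1; 3 starts row 2. P = [[2, 5], [3]].
Insert 4: 4 bumps 5 from row 1; 5 appends to row 2. P = [[2, 4], [3, 5]].
Insert 6: appended to row 1. P = [[2, 4, 6], [3, 5]].
Insert 1: 1 bumps 2 from row 1; 2 bumps 3 from row 2; 3 starts row 3. P = [[1, 4, 6], [2, 5], [3]].

So P = [[1, 4, 6], [2, 5], [3]], Q = [[1, 2, 5], [3, 4], [6]].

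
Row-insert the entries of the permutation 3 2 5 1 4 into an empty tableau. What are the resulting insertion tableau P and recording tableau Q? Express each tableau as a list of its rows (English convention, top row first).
Insert each entry of the permutation into P by Schensted row insertion, recording in Q the position of each new cell.

Insert 3: appended to row 1. P = [[3]].
Insert 2: 2 bumps 3 from row 1; 3 starts row 2. P = [[2], [3]].
Insert 5: appended to row 1. P = [[2, 5], [3]].
Insert 1: 1 bumps 2 from row 1; 2 bumps 3 from row 2; 3 starts row 3. P = [[1, 5], [2], [3]].
Insert 4: 4 bumps 5 from row 1; 5 appends to row 2. P = [[1, 4], [2, 5], [3]].

So P = [[1, 4], [2, 5], [3]], Q = [[1, 3], [2, 5], [4]].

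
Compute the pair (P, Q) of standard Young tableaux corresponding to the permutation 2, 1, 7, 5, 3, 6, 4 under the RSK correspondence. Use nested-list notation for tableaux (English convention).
Insert each entry of the permutation into P by Schensted row insertion, recording in Q the position of each new cell.

After inserting 2: P = [[2]].
After inserting 1: P = [[1], [2]].
After inserting 7: P = [[1, 7], [2]].
After inserting 5: P = [[1, 5], [2, 7]].
After inserting 3: P = [[1, 3], [2, 5], [7]].
After inserting 6: P = [[1, 3, 6], [2, 5], [7]].
After inserting 4: P = [[1, 3, 4], [2, 5, 6], [7]].

So P = [[1, 3, 4], [2, 5, 6], [7]], Q = [[1, 3, 6], [2, 4, 7], [5]].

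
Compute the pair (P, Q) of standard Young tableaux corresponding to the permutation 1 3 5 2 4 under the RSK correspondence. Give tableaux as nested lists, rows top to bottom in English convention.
Insert each entry of the permutation into P by Schensted row insertion, recording in Q the position of each new cell.

Insert 1: appended to row 1. P = [[1]].
Insert 3: appended to row 1. P = [[1, 3]].
Insert 5: appended to row 1. P = [[1, 3, 5]].
Insert 2: 2 bumps 3 from row 1; 3 starts row 2. P = [[1, 2, 5], [3]].
Insert 4: 4 bumps 5 from row 1; 5 appends to row 2. P = [[1, 2, 4], [3, 5]].

So P = [[1, 2, 4], [3, 5]], Q = [[1, 2, 3], [4, 5]].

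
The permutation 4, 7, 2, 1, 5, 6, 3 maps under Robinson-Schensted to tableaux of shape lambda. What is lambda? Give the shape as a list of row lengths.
[3, 2, 2]

Row-insert each entry into an empty tableau.

After inserting 4: P = [[4]].
After inserting 7: P = [[4, 7]].
After inserting 2: P = [[2, 7], [4]].
After inserting 1: P = [[1, 7], [2], [4]].
After inserting 5: P = [[1, 5], [2, 7], [4]].
After inserting 6: P = [[1, 5, 6], [2, 7], [4]].
After inserting 3: P = [[1, 3, 6], [2, 5], [4, 7]].

The final insertion tableau P = [[1, 3, 6], [2, 5], [4, 7]] has shape [3, 2, 2].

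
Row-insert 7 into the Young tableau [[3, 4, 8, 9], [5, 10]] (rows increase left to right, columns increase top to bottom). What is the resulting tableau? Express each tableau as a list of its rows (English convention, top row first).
[[3, 4, 7, 9], [5, 8], [10]]

In row 1, 7 replaces 8 (the leftmost entry greater than 7); 8 is bumped to row 2. In row 2, 8 replaces 10 (the leftmost entry greater than 8); 10 is bumped to row 3. 10 starts a new row 3. The new tableau is [[3, 4, 7, 9], [5, 8], [10]].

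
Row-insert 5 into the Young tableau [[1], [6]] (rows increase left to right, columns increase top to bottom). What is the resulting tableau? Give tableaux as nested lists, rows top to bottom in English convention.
[[1, 5], [6]]

5 is larger than every entry of row 1, so it is appended to row 1. The new tableau is [[1, 5], [6]].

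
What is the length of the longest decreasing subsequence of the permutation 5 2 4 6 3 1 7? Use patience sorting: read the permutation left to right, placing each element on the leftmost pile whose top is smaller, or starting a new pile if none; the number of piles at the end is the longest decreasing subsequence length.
5: new pile. tops = [5]
2: new pile. tops = [5, 2]
4: onto pile 2 (replacing 2). tops = [5, 4]
6: onto pile 1 (replacing 5). tops = [6, 4]
3: new pile. tops = [6, 4, 3]
1: new pile. tops = [6, 4, 3, 1]
7: onto pile 1 (replacing 6). tops = [7, 4, 3, 1]

4 piles, so the longest decreasing subsequence has length 4.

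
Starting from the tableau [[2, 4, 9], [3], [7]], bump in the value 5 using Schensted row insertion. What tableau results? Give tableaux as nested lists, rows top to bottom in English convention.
In row 1, 5 replaces 9 (the leftmost entry greater than 5); 9 is bumped to row 2. 9 is appended to row 2. The new tableau is [[2, 4, 5], [3, 9], [7]].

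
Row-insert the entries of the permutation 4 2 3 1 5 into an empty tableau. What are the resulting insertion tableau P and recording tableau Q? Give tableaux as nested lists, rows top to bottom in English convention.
Insert each entry of the permutation into P by Schensted row insertion, recording in Q the position of each new cell.

Insert 4: appended to row 1. P = [[4]], Q = [[1]].
Insert 2: 2 bumps 4 from row 1; 4 starts row 2. P = [[2], [4]], Q = [[1], [2]].
Insert 3: appended to row 1. P = [[2, 3], [4]], Q = [[1, 3], [2]].
Insert 1: 1 bumps 2 from row 1; 2 bumps 4 from row 2; 4 starts row 3. P = [[1, 3], [2], [4]], Q = [[1, 3], [2], [4]].
Insert 5: appended to row 1. P = [[1, 3, 5], [2], [4]], Q = [[1, 3, 5], [2], [4]].

So P = [[1, 3, 5], [2], [4]], Q = [[1, 3, 5], [2], [4]].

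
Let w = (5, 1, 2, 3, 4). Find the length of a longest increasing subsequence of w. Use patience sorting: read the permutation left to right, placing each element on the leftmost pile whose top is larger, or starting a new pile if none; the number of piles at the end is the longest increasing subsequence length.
4

5: new pile. tops = [5]
1: onto pile 1 (replacing 5). tops = [1]
2: new pile. tops = [1, 2]
3: new pile. tops = [1, 2, 3]
4: new pile. tops = [1, 2, 3, 4]

4 piles, so the longest increasing subsequence has length 4.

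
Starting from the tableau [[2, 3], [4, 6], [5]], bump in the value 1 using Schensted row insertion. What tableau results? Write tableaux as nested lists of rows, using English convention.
In row 1, 1 replaces 2 (the leftmost entry greater than 1); 2 is bumped to row 2. In row 2, 2 replaces 4 (the leftmost entry greater than 2); 4 is bumped to row 3. In row 3, 4 replaces 5 (the leftmost entry greater than 4); 5 is bumped to row 4. 5 starts a new row 4. The new tableau is [[1, 3], [2, 6], [4], [5]].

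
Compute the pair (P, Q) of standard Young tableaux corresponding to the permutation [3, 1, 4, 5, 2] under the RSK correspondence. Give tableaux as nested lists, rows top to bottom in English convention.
P = [[1, 2, 5], [3, 4]], Q = [[1, 3, 4], [2, 5]]

Insert each entry of the permutation into P by Schensted row insertion, recording in Q the position of each new cell.

Insert 3: appended to row 1. P = [[3]], Q = [[1]].
Insert 1: 1 bumps 3 from row 1; 3 starts row 2. P = [[1], [3]], Q = [[1], [2]].
Insert 4: appended to row 1. P = [[1, 4], [3]], Q = [[1, 3], [2]].
Insert 5: appended to row 1. P = [[1, 4, 5], [3]], Q = [[1, 3, 4], [2]].
Insert 2: 2 bumps 4 from row 1; 4 appends to row 2. P = [[1, 2, 5], [3, 4]], Q = [[1, 3, 4], [2, 5]].

So P = [[1, 2, 5], [3, 4]], Q = [[1, 3, 4], [2, 5]].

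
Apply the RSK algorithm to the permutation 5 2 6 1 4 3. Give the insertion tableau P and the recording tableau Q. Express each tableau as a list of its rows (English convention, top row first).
P = [[1, 3], [2, 4], [5, 6]], Q = [[1, 3], [2, 5], [4, 6]]

Insert each entry of the permutation into P by Schensted row insertion, recording in Q the position of each new cell.

Insert 5: appended to row 1. P = [[5]].
Insert 2: 2 bumps 5 from row 1; 5 starts row 2. P = [[2], [5]].
Insert 6: appended to row 1. P = [[2, 6], [5]].
Insert 1: 1 bumps 2 from row 1; 2 bumps 5 from row 2; 5 starts row 3. P = [[1, 6], [2], [5]].
Insert 4: 4 bumps 6 from row 1; 6 appends to row 2. P = [[1, 4], [2, 6], [5]].
Insert 3: 3 bumps 4 from row 1; 4 bumps 6 from row 2; 6 appends to row 3. P = [[1, 3], [2, 4], [5, 6]].

So P = [[1, 3], [2, 4], [5, 6]], Q = [[1, 3], [2, 5], [4, 6]].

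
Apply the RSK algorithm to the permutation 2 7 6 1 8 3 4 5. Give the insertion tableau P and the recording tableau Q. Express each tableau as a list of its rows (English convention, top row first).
P = [[1, 3, 4, 5], [2, 6, 8], [7]], Q = [[1, 2, 5, 8], [3, 6, 7], [4]]

Insert each entry of the permutation into P by Schensted row insertion, recording in Q the position of each new cell.

Insert 2: appended to row 1. P = [[2]].
Insert 7: appended to row 1. P = [[2, 7]].
Insert 6: 6 bumps 7 from row 1; 7 starts row 2. P = [[2, 6], [7]].
Insert 1: 1 bumps 2 from row 1; 2 bumps 7 from row 2; 7 starts row 3. P = [[1, 6], [2], [7]].
Insert 8: appended to row 1. P = [[1, 6, 8], [2], [7]].
Insert 3: 3 bumps 6 from row 1; 6 appends to row 2. P = [[1, 3, 8], [2, 6], [7]].
Insert 4: 4 bumps 8 from row 1; 8 appends to row 2. P = [[1, 3, 4], [2, 6, 8], [7]].
Insert 5: appended to row 1. P = [[1, 3, 4, 5], [2, 6, 8], [7]].

So P = [[1, 3, 4, 5], [2, 6, 8], [7]], Q = [[1, 2, 5, 8], [3, 6, 7], [4]].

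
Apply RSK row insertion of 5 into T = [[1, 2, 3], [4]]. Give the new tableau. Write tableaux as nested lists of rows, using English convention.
[[1, 2, 3, 5], [4]]

5 is larger than every entry of row 1, so it is appended to row 1. The new tableau is [[1, 2, 3, 5], [4]].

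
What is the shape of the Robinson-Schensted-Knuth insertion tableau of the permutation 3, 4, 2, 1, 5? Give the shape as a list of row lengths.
Row-insert each entry into an empty tableau.

After inserting 3: P = [[3]].
After inserting 4: P = [[3, 4]].
After inserting 2: P = [[2, 4], [3]].
After inserting 1: P = [[1, 4], [2], [3]].
After inserting 5: P = [[1, 4, 5], [2], [3]].

The final insertion tableau P = [[1, 4, 5], [2], [3]] has shape [3, 1, 1].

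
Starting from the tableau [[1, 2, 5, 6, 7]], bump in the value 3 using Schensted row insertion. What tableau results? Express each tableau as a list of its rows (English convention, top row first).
In row 1, 3 replaces 5 (the leftmost entry greater than 3); 5 is bumped to row 2. 5 starts a new row 2. The new tableau is [[1, 2, 3, 6, 7], [5]].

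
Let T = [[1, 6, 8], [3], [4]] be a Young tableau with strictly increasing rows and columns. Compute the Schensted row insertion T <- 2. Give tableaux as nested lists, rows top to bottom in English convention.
[[1, 2, 8], [3, 6], [4]]

In row 1, 2 replaces 6 (the leftmost entry greater than 2); 6 is bumped to row 2. 6 is appended to row 2. The new tableau is [[1, 2, 8], [3, 6], [4]].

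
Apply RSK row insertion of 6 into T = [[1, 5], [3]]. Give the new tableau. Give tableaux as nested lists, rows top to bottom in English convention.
[[1, 5, 6], [3]]

6 is larger than every entry of row 1, so it is appended to row 1. The new tableau is [[1, 5, 6], [3]].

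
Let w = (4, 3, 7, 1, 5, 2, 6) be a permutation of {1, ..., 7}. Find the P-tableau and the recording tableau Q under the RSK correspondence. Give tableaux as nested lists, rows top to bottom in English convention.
Insert each entry of the permutation into P by Schensted row insertion, recording in Q the position of each new cell.

After inserting 4: P = [[4]].
After inserting 3: P = [[3], [4]].
After inserting 7: P = [[3, 7], [4]].
After inserting 1: P = [[1, 7], [3], [4]].
After inserting 5: P = [[1, 5], [3, 7], [4]].
After inserting 2: P = [[1, 2], [3, 5], [4, 7]].
After inserting 6: P = [[1, 2, 6], [3, 5], [4, 7]].

So P = [[1, 2, 6], [3, 5], [4, 7]], Q = [[1, 3, 7], [2, 5], [4, 6]].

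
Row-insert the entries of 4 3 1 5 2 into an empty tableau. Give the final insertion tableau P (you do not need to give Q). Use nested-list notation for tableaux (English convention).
P = [[1, 2], [3, 5], [4]]

Insert 4: appended to row 1. P = [[4]].
Insert 3: 3 bumps 4 from row 1; 4 starts row 2. P = [[3], [4]].
Insert 1: 1 bumps 3 from row 1; 3 bumps 4 from row 2; 4 starts row 3. P = [[1], [3], [4]].
Insert 5: appended to row 1. P = [[1, 5], [3], [4]].
Insert 2: 2 bumps 5 from row 1; 5 appends to row 2. P = [[1, 2], [3, 5], [4]].

So P = [[1, 2], [3, 5], [4]].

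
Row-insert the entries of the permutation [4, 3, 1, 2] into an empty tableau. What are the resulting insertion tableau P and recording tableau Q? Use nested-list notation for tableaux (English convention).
Insert each entry of the permutation into P by Schensted row insertion, recording in Q the position of each new cell.

Insert 4: appended to row 1. P = [[4]], Q = [[1]].
Insert 3: 3 bumps 4 from row 1; 4 starts row 2. P = [[3], [4]], Q = [[1], [2]].
Insert 1: 1 bumps 3 from row 1; 3 bumps 4 from row 2; 4 starts row 3. P = [[1], [3], [4]], Q = [[1], [2], [3]].
Insert 2: appended to row 1. P = [[1, 2], [3], [4]], Q = [[1, 4], [2], [3]].

So P = [[1, 2], [3], [4]], Q = [[1, 4], [2], [3]].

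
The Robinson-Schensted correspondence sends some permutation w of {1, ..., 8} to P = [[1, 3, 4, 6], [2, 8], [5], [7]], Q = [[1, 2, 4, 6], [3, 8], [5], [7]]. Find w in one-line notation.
Reverse the RSK construction: for i from n down to 1, find the cell of Q containing i, remove the entry at that cell from P, and reverse-bump it up through P; the value ejected from row 1 is w(i).

Step i=8: Q has 8 at row 2, column 2; remove 8 from row 2 of P and reverse-bump: 8 enters row 1 and ejects 6. So w(8) = 6. P is now [[1, 3, 4, 8], [2], [5], [7]].
Step i=7: Q has 7 at row 4, column 1; remove 7 from row 4 of P and reverse-bump: 7 enters row 3 and ejects 5; 5 enters row 2 and ejects 2; 2 enters row 1 and ejects 1. So w(7) = 1. P is now [[2, 3, 4, 8], [5], [7]].
Step i=6: Q has 6 at row 1, column 4; remove that cell from P, ejecting 8. So w(6) = 8. P is now [[2, 3, 4], [5], [7]].
Step i=5: Q has 5 at row 3, column 1; remove 7 from row 3 of P and reverse-bump: 7 enters row 2 and ejects 5; 5 enters row 1 and ejects 4. So w(5) = 4. P is now [[2, 3, 5], [7]].
Step i=4: Q has 4 at row 1, column 3; remove that cell from P, ejecting 5. So w(4) = 5. P is now [[2, 3], [7]].
Step i=3: Q has 3 at row 2, column 1; remove 7 from row 2 of P and reverse-bump: 7 enters row 1 and ejects 3. So w(3) = 3. P is now [[2, 7]].
Step i=2: Q has 2 at row 1, column 2; remove that cell from P, ejecting 7. So w(2) = 7. P is now [[2]].
Step i=1: Q has 1 at row 1, column 1; remove that cell from P, ejecting 2. So w(1) = 2. P is now [].

So w = 2 7 3 5 4 8 1 6.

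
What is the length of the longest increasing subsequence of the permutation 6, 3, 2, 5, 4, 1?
2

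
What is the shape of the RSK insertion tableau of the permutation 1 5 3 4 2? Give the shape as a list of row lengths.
[3, 1, 1]

Row-insert each entry into an empty tableau.

After inserting 1: P = [[1]].
After inserting 5: P = [[1, 5]].
After inserting 3: P = [[1, 3], [5]].
After inserting 4: P = [[1, 3, 4], [5]].
After inserting 2: P = [[1, 2, 4], [3], [5]].

The final insertion tableau P = [[1, 2, 4], [3], [5]] has shape [3, 1, 1].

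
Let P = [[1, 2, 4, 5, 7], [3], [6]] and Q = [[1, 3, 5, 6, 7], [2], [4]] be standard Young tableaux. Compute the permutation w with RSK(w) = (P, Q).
6 1 3 2 4 5 7

Reverse the RSK construction: for i from n down to 1, find the cell of Q containing i, remove the entry at that cell from P, and reverse-bump it up through P; the value ejected from row 1 is w(i).

Step i=7: Q has 7 at row 1, column 5; remove that cell from P, ejecting 7. So w(7) = 7. P is now [[1, 2, 4, 5], [3], [6]].
Step i=6: Q has 6 at row 1, column 4; remove that cell from P, ejecting 5. So w(6) = 5. P is now [[1, 2, 4], [3], [6]].
Step i=5: Q has 5 at row 1, column 3; remove that cell from P, ejecting 4. So w(5) = 4. P is now [[1, 2], [3], [6]].
Step i=4: Q has 4 at row 3, column 1; remove 6 from row 3 of P and reverse-bump: 6 enters row 2 and ejects 3; 3 enters row 1 and ejects 2. So w(4) = 2. P is now [[1, 3], [6]].
Step i=3: Q has 3 at row 1, column 2; remove that cell from P, ejecting 3. So w(3) = 3. P is now [[1], [6]].
Step i=2: Q has 2 at row 2, column 1; remove 6 from row 2 of P and reverse-bump: 6 enters row 1 and ejects 1. So w(2) = 1. P is now [[6]].
Step i=1: Q has 1 at row 1, column 1; remove that cell from P, ejecting 6. So w(1) = 6. P is now [].

So w = 6 1 3 2 4 5 7.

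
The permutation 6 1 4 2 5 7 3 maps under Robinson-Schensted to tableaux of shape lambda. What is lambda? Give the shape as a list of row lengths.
Row-insert each entry into an empty tableau.

After inserting 6: P = [[6]].
After inserting 1: P = [[1], [6]].
After inserting 4: P = [[1, 4], [6]].
After inserting 2: P = [[1, 2], [4], [6]].
After inserting 5: P = [[1, 2, 5], [4], [6]].
After inserting 7: P = [[1, 2, 5, 7], [4], [6]].
After inserting 3: P = [[1, 2, 3, 7], [4, 5], [6]].

The final insertion tableau P = [[1, 2, 3, 7], [4, 5], [6]] has shape [4, 2, 1].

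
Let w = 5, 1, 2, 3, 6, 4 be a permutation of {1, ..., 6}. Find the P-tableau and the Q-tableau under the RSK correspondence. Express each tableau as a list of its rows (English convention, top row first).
P = [[1, 2, 3, 4], [5, 6]], Q = [[1, 3, 4, 5], [2, 6]]

Insert each entry of the permutation into P by Schensted row insertion, recording in Q the position of each new cell.

Insert 5: appended to row 1. P = [[5]].
Insert 1: 1 bumps 5 from row 1; 5 starts row 2. P = [[1], [5]].
Insert 2: appended to row 1. P = [[1, 2], [5]].
Insert 3: appended to row 1. P = [[1, 2, 3], [5]].
Insert 6: appended to row 1. P = [[1, 2, 3, 6], [5]].
Insert 4: 4 bumps 6 from row 1; 6 appends to row 2. P = [[1, 2, 3, 4], [5, 6]].

So P = [[1, 2, 3, 4], [5, 6]], Q = [[1, 3, 4, 5], [2, 6]].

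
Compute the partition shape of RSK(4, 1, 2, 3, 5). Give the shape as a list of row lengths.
Row-insert each entry into an empty tableau.

After inserting 4: P = [[4]].
After inserting 1: P = [[1], [4]].
After inserting 2: P = [[1, 2], [4]].
After inserting 3: P = [[1, 2, 3], [4]].
After inserting 5: P = [[1, 2, 3, 5], [4]].

The final insertion tableau P = [[1, 2, 3, 5], [4]] has shape [4, 1].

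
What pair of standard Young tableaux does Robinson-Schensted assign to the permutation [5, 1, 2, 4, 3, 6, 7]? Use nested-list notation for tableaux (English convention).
P = [[1, 2, 3, 6, 7], [4], [5]], Q = [[1, 3, 4, 6, 7], [2], [5]]

Insert each entry of the permutation into P by Schensted row insertion, recording in Q the position of each new cell.

Insert 5: appended to row 1. P = [[5]].
Insert 1: 1 bumps 5 from row 1; 5 starts row 2. P = [[1], [5]].
Insert 2: appended to row 1. P = [[1, 2], [5]].
Insert 4: appended to row 1. P = [[1, 2, 4], [5]].
Insert 3: 3 bumps 4 from row 1; 4 bumps 5 from row 2; 5 starts row 3. P = [[1, 2, 3], [4], [5]].
Insert 6: appended to row 1. P = [[1, 2, 3, 6], [4], [5]].
Insert 7: appended to row 1. P = [[1, 2, 3, 6, 7], [4], [5]].

So P = [[1, 2, 3, 6, 7], [4], [5]], Q = [[1, 3, 4, 6, 7], [2], [5]].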